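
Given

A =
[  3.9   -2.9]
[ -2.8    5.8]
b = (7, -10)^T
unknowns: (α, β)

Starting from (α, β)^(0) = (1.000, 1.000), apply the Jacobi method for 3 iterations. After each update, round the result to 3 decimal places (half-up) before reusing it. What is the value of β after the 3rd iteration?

Iteration 1:
  α = (7 - (-2.9)·1.000) / (3.9) = 2.538
  β = (-10 - (-2.8)·1.000) / (5.8) = -1.241
Iteration 2:
  α = (7 - (-2.9)·-1.241) / (3.9) = 0.872
  β = (-10 - (-2.8)·2.538) / (5.8) = -0.499
Iteration 3:
  α = (7 - (-2.9)·-0.499) / (3.9) = 1.424
  β = (-10 - (-2.8)·0.872) / (5.8) = -1.303

-1.303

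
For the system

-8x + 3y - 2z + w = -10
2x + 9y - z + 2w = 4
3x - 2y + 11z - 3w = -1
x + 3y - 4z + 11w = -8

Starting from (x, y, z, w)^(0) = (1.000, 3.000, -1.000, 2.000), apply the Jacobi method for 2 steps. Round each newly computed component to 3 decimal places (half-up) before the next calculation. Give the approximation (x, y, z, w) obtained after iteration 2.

Iteration 1:
  x = (-10 - (3)·3.000 - (-2)·-1.000 - (1)·2.000) / (-8) = 2.875
  y = (4 - (2)·1.000 - (-1)·-1.000 - (2)·2.000) / (9) = -0.333
  z = (-1 - (3)·1.000 - (-2)·3.000 - (-3)·2.000) / (11) = 0.727
  w = (-8 - (1)·1.000 - (3)·3.000 - (-4)·-1.000) / (11) = -2.000
Iteration 2:
  x = (-10 - (3)·-0.333 - (-2)·0.727 - (1)·-2.000) / (-8) = 0.693
  y = (4 - (2)·2.875 - (-1)·0.727 - (2)·-2.000) / (9) = 0.331
  z = (-1 - (3)·2.875 - (-2)·-0.333 - (-3)·-2.000) / (11) = -1.481
  w = (-8 - (1)·2.875 - (3)·-0.333 - (-4)·0.727) / (11) = -0.633

(0.693, 0.331, -1.481, -0.633)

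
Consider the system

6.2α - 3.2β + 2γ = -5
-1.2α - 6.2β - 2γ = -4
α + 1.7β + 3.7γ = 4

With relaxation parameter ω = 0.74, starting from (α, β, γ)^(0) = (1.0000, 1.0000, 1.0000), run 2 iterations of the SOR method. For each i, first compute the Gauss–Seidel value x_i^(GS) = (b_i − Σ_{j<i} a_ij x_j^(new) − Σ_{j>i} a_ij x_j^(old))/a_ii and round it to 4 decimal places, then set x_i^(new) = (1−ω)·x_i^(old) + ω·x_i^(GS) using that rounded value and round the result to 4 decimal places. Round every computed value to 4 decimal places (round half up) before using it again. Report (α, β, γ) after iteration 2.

Iteration 1:
  α: GS value = (-5 - (-3.2)·1.0000 - (2)·1.0000) / (6.2) = -0.6129;  α ← (1−ω)·1.0000 + ω·-0.6129 = -0.1935
  β: GS value = (-4 - (-1.2)·-0.1935 - (-2)·1.0000) / (-6.2) = 0.3600;  β ← (1−ω)·1.0000 + ω·0.3600 = 0.5264
  γ: GS value = (4 - (1)·-0.1935 - (1.7)·0.5264) / (3.7) = 0.8915;  γ ← (1−ω)·1.0000 + ω·0.8915 = 0.9197
Iteration 2:
  α: GS value = (-5 - (-3.2)·0.5264 - (2)·0.9197) / (6.2) = -0.8314;  α ← (1−ω)·-0.1935 + ω·-0.8314 = -0.6655
  β: GS value = (-4 - (-1.2)·-0.6655 - (-2)·0.9197) / (-6.2) = 0.4773;  β ← (1−ω)·0.5264 + ω·0.4773 = 0.4901
  γ: GS value = (4 - (1)·-0.6655 - (1.7)·0.4901) / (3.7) = 1.0358;  γ ← (1−ω)·0.9197 + ω·1.0358 = 1.0056

(-0.6655, 0.4901, 1.0056)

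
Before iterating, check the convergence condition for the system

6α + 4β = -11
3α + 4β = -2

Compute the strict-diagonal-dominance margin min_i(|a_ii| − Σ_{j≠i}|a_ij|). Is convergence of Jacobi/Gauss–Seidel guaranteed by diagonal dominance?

row 1: |6| − (4) = 2
row 2: |4| − (3) = 1
minimum over rows = 1 → strictly diagonally dominant (convergence guaranteed)

1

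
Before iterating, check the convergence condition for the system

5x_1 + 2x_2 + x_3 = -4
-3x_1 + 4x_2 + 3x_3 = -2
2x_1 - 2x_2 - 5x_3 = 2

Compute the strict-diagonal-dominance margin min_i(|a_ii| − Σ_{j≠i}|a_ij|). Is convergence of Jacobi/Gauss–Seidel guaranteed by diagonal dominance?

row 1: |5| − (2+1) = 2
row 2: |4| − (3+3) = -2
row 3: |-5| − (2+2) = 1
minimum over rows = -2 → not strictly diagonally dominant

-2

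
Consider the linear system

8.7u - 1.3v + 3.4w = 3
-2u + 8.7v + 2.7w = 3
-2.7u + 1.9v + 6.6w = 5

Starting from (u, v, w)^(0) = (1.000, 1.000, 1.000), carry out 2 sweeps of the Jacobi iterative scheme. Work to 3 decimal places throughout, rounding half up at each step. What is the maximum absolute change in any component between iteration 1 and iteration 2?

0.168

Iteration 1:
  u = (3 - (-1.3)·1.000 - (3.4)·1.000) / (8.7) = 0.103
  v = (3 - (-2)·1.000 - (2.7)·1.000) / (8.7) = 0.264
  w = (5 - (-2.7)·1.000 - (1.9)·1.000) / (6.6) = 0.879
Iteration 2:
  u = (3 - (-1.3)·0.264 - (3.4)·0.879) / (8.7) = 0.041
  v = (3 - (-2)·0.103 - (2.7)·0.879) / (8.7) = 0.096
  w = (5 - (-2.7)·0.103 - (1.9)·0.264) / (6.6) = 0.724
Change: (-0.062, -0.168, -0.155) → max |·| = 0.168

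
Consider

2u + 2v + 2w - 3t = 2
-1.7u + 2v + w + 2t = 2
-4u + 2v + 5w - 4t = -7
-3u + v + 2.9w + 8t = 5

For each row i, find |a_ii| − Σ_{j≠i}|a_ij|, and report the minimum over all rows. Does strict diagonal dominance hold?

-5

row 1: |2| − (2+2+3) = -5
row 2: |2| − (1.7+1+2) = -2.7
row 3: |5| − (4+2+4) = -5
row 4: |8| − (3+1+2.9) = 1.1
minimum over rows = -5 → not strictly diagonally dominant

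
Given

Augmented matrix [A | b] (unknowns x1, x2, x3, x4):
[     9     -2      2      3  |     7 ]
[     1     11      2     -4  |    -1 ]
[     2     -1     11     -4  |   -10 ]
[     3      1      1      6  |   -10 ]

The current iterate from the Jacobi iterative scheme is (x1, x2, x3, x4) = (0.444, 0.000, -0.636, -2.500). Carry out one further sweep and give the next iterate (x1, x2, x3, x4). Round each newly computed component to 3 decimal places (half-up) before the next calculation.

One sweep:
  x1 = (7 - (-2)·0.000 - (2)·-0.636 - (3)·-2.500) / (9) = 1.752
  x2 = (-1 - (1)·0.444 - (2)·-0.636 - (-4)·-2.500) / (11) = -0.925
  x3 = (-10 - (2)·0.444 - (-1)·0.000 - (-4)·-2.500) / (11) = -1.899
  x4 = (-10 - (3)·0.444 - (1)·0.000 - (1)·-0.636) / (6) = -1.783

(1.752, -0.925, -1.899, -1.783)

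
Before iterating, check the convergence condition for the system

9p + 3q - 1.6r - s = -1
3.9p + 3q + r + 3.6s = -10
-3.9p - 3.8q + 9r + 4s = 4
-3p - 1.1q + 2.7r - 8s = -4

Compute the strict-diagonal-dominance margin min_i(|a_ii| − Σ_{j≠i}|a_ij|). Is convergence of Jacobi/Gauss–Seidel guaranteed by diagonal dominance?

-5.5

row 1: |9| − (3+1.6+1) = 3.4
row 2: |3| − (3.9+1+3.6) = -5.5
row 3: |9| − (3.9+3.8+4) = -2.7
row 4: |-8| − (3+1.1+2.7) = 1.2
minimum over rows = -5.5 → not strictly diagonally dominant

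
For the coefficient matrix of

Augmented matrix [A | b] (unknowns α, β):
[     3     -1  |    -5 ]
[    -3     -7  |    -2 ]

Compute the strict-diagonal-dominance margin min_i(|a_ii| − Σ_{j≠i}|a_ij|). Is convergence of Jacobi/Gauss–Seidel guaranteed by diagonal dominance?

2

row 1: |3| − (1) = 2
row 2: |-7| − (3) = 4
minimum over rows = 2 → strictly diagonally dominant (convergence guaranteed)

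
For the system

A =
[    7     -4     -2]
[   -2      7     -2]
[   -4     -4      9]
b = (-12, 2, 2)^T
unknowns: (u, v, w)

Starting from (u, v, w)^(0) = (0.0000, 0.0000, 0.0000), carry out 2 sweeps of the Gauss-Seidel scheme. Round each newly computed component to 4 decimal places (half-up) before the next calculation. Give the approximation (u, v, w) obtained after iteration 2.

Iteration 1:
  u = (-12 - (-4)·0.0000 - (-2)·0.0000) / (7) = -1.7143
  v = (2 - (-2)·-1.7143 - (-2)·0.0000) / (7) = -0.2041
  w = (2 - (-4)·-1.7143 - (-4)·-0.2041) / (9) = -0.6304
Iteration 2:
  u = (-12 - (-4)·-0.2041 - (-2)·-0.6304) / (7) = -2.0110
  v = (2 - (-2)·-2.0110 - (-2)·-0.6304) / (7) = -0.4690
  w = (2 - (-4)·-2.0110 - (-4)·-0.4690) / (9) = -0.8800

(-2.0110, -0.4690, -0.8800)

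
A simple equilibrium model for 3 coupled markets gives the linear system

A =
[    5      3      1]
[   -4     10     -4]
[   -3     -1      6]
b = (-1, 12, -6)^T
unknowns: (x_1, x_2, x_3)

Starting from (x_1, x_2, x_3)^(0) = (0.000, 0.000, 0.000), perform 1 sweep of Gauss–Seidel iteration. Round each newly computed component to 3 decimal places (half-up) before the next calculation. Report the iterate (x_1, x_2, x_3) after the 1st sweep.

(-0.200, 1.120, -0.913)

Iteration 1:
  x_1 = (-1 - (3)·0.000 - (1)·0.000) / (5) = -0.200
  x_2 = (12 - (-4)·-0.200 - (-4)·0.000) / (10) = 1.120
  x_3 = (-6 - (-3)·-0.200 - (-1)·1.120) / (6) = -0.913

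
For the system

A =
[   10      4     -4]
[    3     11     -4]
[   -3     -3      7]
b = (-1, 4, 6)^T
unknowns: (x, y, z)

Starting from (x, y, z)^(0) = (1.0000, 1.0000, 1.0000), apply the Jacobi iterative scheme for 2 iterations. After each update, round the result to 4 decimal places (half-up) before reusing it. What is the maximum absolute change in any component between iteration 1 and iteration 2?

0.7052

Iteration 1:
  x = (-1 - (4)·1.0000 - (-4)·1.0000) / (10) = -0.1000
  y = (4 - (3)·1.0000 - (-4)·1.0000) / (11) = 0.4545
  z = (6 - (-3)·1.0000 - (-3)·1.0000) / (7) = 1.7143
Iteration 2:
  x = (-1 - (4)·0.4545 - (-4)·1.7143) / (10) = 0.4039
  y = (4 - (3)·-0.1000 - (-4)·1.7143) / (11) = 1.0143
  z = (6 - (-3)·-0.1000 - (-3)·0.4545) / (7) = 1.0091
Change: (0.5039, 0.5598, -0.7052) → max |·| = 0.7052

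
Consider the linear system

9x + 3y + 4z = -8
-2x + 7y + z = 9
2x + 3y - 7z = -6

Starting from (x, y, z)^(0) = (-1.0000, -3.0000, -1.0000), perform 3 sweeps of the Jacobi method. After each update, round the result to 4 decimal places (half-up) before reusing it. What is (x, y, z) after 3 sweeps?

Iteration 1:
  x = (-8 - (3)·-3.0000 - (4)·-1.0000) / (9) = 0.5556
  y = (9 - (-2)·-1.0000 - (1)·-1.0000) / (7) = 1.1429
  z = (-6 - (2)·-1.0000 - (3)·-3.0000) / (-7) = -0.7143
Iteration 2:
  x = (-8 - (3)·1.1429 - (4)·-0.7143) / (9) = -0.9524
  y = (9 - (-2)·0.5556 - (1)·-0.7143) / (7) = 1.5465
  z = (-6 - (2)·0.5556 - (3)·1.1429) / (-7) = 1.5057
Iteration 3:
  x = (-8 - (3)·1.5465 - (4)·1.5057) / (9) = -2.0736
  y = (9 - (-2)·-0.9524 - (1)·1.5057) / (7) = 0.7985
  z = (-6 - (2)·-0.9524 - (3)·1.5465) / (-7) = 1.2478

(-2.0736, 0.7985, 1.2478)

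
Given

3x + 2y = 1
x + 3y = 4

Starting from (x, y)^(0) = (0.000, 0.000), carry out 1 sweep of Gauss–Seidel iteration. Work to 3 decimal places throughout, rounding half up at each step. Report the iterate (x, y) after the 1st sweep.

(0.333, 1.222)

Iteration 1:
  x = (1 - (2)·0.000) / (3) = 0.333
  y = (4 - (1)·0.333) / (3) = 1.222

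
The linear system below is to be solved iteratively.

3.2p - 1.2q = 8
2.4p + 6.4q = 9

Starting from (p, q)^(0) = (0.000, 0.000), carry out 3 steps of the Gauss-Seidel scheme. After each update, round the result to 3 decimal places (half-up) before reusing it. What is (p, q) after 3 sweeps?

(2.651, 0.412)

Iteration 1:
  p = (8 - (-1.2)·0.000) / (3.2) = 2.500
  q = (9 - (2.4)·2.500) / (6.4) = 0.469
Iteration 2:
  p = (8 - (-1.2)·0.469) / (3.2) = 2.676
  q = (9 - (2.4)·2.676) / (6.4) = 0.403
Iteration 3:
  p = (8 - (-1.2)·0.403) / (3.2) = 2.651
  q = (9 - (2.4)·2.651) / (6.4) = 0.412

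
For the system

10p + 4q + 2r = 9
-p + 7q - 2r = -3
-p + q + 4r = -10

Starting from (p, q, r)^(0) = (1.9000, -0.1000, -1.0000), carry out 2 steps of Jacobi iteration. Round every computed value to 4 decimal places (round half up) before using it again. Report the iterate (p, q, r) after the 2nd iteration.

Iteration 1:
  p = (9 - (4)·-0.1000 - (2)·-1.0000) / (10) = 1.1400
  q = (-3 - (-1)·1.9000 - (-2)·-1.0000) / (7) = -0.4429
  r = (-10 - (-1)·1.9000 - (1)·-0.1000) / (4) = -2.0000
Iteration 2:
  p = (9 - (4)·-0.4429 - (2)·-2.0000) / (10) = 1.4772
  q = (-3 - (-1)·1.1400 - (-2)·-2.0000) / (7) = -0.8371
  r = (-10 - (-1)·1.1400 - (1)·-0.4429) / (4) = -2.1043

(1.4772, -0.8371, -2.1043)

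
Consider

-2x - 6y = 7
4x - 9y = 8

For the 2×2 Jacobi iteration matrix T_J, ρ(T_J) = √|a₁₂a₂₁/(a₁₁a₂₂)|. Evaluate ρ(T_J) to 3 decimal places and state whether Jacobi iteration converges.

a₁₂a₂₁/(a₁₁a₂₂) = (-6)·(4) / ((-2)·(-9)) = -1.333333
ρ = √|-1.333333| = √1.333333 = 1.155
ρ > 1, so Jacobi diverges

1.155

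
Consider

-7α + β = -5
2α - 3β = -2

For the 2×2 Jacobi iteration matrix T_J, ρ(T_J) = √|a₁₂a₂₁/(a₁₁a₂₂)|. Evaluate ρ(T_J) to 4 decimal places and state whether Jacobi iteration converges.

0.3086

a₁₂a₂₁/(a₁₁a₂₂) = (1)·(2) / ((-7)·(-3)) = 0.095238
ρ = √|0.095238| = √0.095238 = 0.3086
ρ < 1, so Jacobi converges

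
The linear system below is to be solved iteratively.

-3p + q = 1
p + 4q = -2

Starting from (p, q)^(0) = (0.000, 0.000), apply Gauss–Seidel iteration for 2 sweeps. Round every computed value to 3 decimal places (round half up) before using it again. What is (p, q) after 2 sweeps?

Iteration 1:
  p = (1 - (1)·0.000) / (-3) = -0.333
  q = (-2 - (1)·-0.333) / (4) = -0.417
Iteration 2:
  p = (1 - (1)·-0.417) / (-3) = -0.472
  q = (-2 - (1)·-0.472) / (4) = -0.382

(-0.472, -0.382)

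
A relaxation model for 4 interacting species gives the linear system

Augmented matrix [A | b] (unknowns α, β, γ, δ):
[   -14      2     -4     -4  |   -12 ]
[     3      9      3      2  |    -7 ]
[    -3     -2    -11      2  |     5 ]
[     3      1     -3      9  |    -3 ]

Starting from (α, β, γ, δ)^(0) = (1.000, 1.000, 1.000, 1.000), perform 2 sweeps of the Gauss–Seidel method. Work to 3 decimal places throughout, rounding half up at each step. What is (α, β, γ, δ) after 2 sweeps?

(0.782, -0.920, -0.565, -0.680)

Iteration 1:
  α = (-12 - (2)·1.000 - (-4)·1.000 - (-4)·1.000) / (-14) = 0.429
  β = (-7 - (3)·0.429 - (3)·1.000 - (2)·1.000) / (9) = -1.476
  γ = (5 - (-3)·0.429 - (-2)·-1.476 - (2)·1.000) / (-11) = -0.121
  δ = (-3 - (3)·0.429 - (1)·-1.476 - (-3)·-0.121) / (9) = -0.353
Iteration 2:
  α = (-12 - (2)·-1.476 - (-4)·-0.121 - (-4)·-0.353) / (-14) = 0.782
  β = (-7 - (3)·0.782 - (3)·-0.121 - (2)·-0.353) / (9) = -0.920
  γ = (5 - (-3)·0.782 - (-2)·-0.920 - (2)·-0.353) / (-11) = -0.565
  δ = (-3 - (3)·0.782 - (1)·-0.920 - (-3)·-0.565) / (9) = -0.680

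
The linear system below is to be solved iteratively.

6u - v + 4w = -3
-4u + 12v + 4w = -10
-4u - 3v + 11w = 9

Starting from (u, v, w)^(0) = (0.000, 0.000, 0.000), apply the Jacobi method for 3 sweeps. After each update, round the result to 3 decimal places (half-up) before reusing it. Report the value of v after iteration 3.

Iteration 1:
  u = (-3 - (-1)·0.000 - (4)·0.000) / (6) = -0.500
  v = (-10 - (-4)·0.000 - (4)·0.000) / (12) = -0.833
  w = (9 - (-4)·0.000 - (-3)·0.000) / (11) = 0.818
Iteration 2:
  u = (-3 - (-1)·-0.833 - (4)·0.818) / (6) = -1.184
  v = (-10 - (-4)·-0.500 - (4)·0.818) / (12) = -1.273
  w = (9 - (-4)·-0.500 - (-3)·-0.833) / (11) = 0.409
Iteration 3:
  u = (-3 - (-1)·-1.273 - (4)·0.409) / (6) = -0.985
  v = (-10 - (-4)·-1.184 - (4)·0.409) / (12) = -1.364
  w = (9 - (-4)·-1.184 - (-3)·-1.273) / (11) = 0.040

-1.364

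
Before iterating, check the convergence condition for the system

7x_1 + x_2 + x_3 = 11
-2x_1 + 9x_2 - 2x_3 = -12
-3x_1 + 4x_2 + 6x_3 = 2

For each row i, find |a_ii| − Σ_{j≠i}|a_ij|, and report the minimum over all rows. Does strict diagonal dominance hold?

-1

row 1: |7| − (1+1) = 5
row 2: |9| − (2+2) = 5
row 3: |6| − (3+4) = -1
minimum over rows = -1 → not strictly diagonally dominant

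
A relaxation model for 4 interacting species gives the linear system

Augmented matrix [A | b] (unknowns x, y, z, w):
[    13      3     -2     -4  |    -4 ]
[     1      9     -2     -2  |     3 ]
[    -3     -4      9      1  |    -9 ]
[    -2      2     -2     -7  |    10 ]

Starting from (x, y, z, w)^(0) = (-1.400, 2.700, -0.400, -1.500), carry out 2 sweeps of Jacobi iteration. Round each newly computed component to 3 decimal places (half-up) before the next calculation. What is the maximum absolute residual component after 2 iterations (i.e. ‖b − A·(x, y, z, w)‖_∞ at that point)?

7.082

Iteration 1:
  x = (-4 - (3)·2.700 - (-2)·-0.400 - (-4)·-1.500) / (13) = -1.454
  y = (3 - (1)·-1.400 - (-2)·-0.400 - (-2)·-1.500) / (9) = 0.067
  z = (-9 - (-3)·-1.400 - (-4)·2.700 - (1)·-1.500) / (9) = -0.100
  w = (10 - (-2)·-1.400 - (2)·2.700 - (-2)·-0.400) / (-7) = -0.143
Iteration 2:
  x = (-4 - (3)·0.067 - (-2)·-0.100 - (-4)·-0.143) / (13) = -0.383
  y = (3 - (1)·-1.454 - (-2)·-0.100 - (-2)·-0.143) / (9) = 0.441
  z = (-9 - (-3)·-1.454 - (-4)·0.067 - (1)·-0.143) / (9) = -1.439
  w = (10 - (-2)·-1.454 - (2)·0.067 - (-2)·-0.100) / (-7) = -0.965
Residual b − A·x = (-7.082, -5.394, 5.531, -1.281); ∞-norm = 7.082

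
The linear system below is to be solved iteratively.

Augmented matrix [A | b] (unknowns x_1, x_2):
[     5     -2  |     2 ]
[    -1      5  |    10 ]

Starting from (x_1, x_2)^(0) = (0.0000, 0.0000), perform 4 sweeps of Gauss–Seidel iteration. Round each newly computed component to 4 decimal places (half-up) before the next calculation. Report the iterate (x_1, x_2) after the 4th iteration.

Iteration 1:
  x_1 = (2 - (-2)·0.0000) / (5) = 0.4000
  x_2 = (10 - (-1)·0.4000) / (5) = 2.0800
Iteration 2:
  x_1 = (2 - (-2)·2.0800) / (5) = 1.2320
  x_2 = (10 - (-1)·1.2320) / (5) = 2.2464
Iteration 3:
  x_1 = (2 - (-2)·2.2464) / (5) = 1.2986
  x_2 = (10 - (-1)·1.2986) / (5) = 2.2597
Iteration 4:
  x_1 = (2 - (-2)·2.2597) / (5) = 1.3039
  x_2 = (10 - (-1)·1.3039) / (5) = 2.2608

(1.3039, 2.2608)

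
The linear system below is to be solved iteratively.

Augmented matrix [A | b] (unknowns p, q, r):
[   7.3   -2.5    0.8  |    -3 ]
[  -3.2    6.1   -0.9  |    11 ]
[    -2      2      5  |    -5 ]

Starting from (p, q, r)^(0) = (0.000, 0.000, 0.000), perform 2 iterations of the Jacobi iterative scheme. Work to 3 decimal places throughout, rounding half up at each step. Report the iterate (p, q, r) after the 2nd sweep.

Iteration 1:
  p = (-3 - (-2.5)·0.000 - (0.8)·0.000) / (7.3) = -0.411
  q = (11 - (-3.2)·0.000 - (-0.9)·0.000) / (6.1) = 1.803
  r = (-5 - (-2)·0.000 - (2)·0.000) / (5) = -1.000
Iteration 2:
  p = (-3 - (-2.5)·1.803 - (0.8)·-1.000) / (7.3) = 0.316
  q = (11 - (-3.2)·-0.411 - (-0.9)·-1.000) / (6.1) = 1.440
  r = (-5 - (-2)·-0.411 - (2)·1.803) / (5) = -1.886

(0.316, 1.440, -1.886)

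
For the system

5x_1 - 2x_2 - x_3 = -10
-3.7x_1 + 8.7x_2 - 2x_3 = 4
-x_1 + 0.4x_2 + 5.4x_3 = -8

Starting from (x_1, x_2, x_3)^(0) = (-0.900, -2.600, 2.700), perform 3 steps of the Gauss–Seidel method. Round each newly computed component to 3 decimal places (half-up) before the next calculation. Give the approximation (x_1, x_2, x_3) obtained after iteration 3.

(-2.770, -1.143, -1.910)

Iteration 1:
  x_1 = (-10 - (-2)·-2.600 - (-1)·2.700) / (5) = -2.500
  x_2 = (4 - (-3.7)·-2.500 - (-2)·2.700) / (8.7) = 0.017
  x_3 = (-8 - (-1)·-2.500 - (0.4)·0.017) / (5.4) = -1.946
Iteration 2:
  x_1 = (-10 - (-2)·0.017 - (-1)·-1.946) / (5) = -2.382
  x_2 = (4 - (-3.7)·-2.382 - (-2)·-1.946) / (8.7) = -1.001
  x_3 = (-8 - (-1)·-2.382 - (0.4)·-1.001) / (5.4) = -1.848
Iteration 3:
  x_1 = (-10 - (-2)·-1.001 - (-1)·-1.848) / (5) = -2.770
  x_2 = (4 - (-3.7)·-2.770 - (-2)·-1.848) / (8.7) = -1.143
  x_3 = (-8 - (-1)·-2.770 - (0.4)·-1.143) / (5.4) = -1.910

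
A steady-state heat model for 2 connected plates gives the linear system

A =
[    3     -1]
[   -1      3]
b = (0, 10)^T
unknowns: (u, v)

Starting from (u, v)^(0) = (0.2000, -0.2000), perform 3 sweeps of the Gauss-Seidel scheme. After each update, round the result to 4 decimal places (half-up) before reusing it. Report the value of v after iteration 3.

Iteration 1:
  u = (0 - (-1)·-0.2000) / (3) = -0.0667
  v = (10 - (-1)·-0.0667) / (3) = 3.3111
Iteration 2:
  u = (0 - (-1)·3.3111) / (3) = 1.1037
  v = (10 - (-1)·1.1037) / (3) = 3.7012
Iteration 3:
  u = (0 - (-1)·3.7012) / (3) = 1.2337
  v = (10 - (-1)·1.2337) / (3) = 3.7446

3.7446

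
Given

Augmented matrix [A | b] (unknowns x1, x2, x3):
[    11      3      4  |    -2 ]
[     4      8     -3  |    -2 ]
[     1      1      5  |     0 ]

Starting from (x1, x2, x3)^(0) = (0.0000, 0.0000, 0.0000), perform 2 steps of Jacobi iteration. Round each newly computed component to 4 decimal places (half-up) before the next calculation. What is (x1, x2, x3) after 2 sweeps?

Iteration 1:
  x1 = (-2 - (3)·0.0000 - (4)·0.0000) / (11) = -0.1818
  x2 = (-2 - (4)·0.0000 - (-3)·0.0000) / (8) = -0.2500
  x3 = (0 - (1)·0.0000 - (1)·0.0000) / (5) = 0.0000
Iteration 2:
  x1 = (-2 - (3)·-0.2500 - (4)·0.0000) / (11) = -0.1136
  x2 = (-2 - (4)·-0.1818 - (-3)·0.0000) / (8) = -0.1591
  x3 = (0 - (1)·-0.1818 - (1)·-0.2500) / (5) = 0.0864

(-0.1136, -0.1591, 0.0864)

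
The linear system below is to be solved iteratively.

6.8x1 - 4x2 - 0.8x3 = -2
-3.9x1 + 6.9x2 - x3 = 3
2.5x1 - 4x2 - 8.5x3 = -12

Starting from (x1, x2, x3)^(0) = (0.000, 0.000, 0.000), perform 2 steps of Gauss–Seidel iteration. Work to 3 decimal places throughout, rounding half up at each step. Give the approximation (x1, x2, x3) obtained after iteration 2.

Iteration 1:
  x1 = (-2 - (-4)·0.000 - (-0.8)·0.000) / (6.8) = -0.294
  x2 = (3 - (-3.9)·-0.294 - (-1)·0.000) / (6.9) = 0.269
  x3 = (-12 - (2.5)·-0.294 - (-4)·0.269) / (-8.5) = 1.199
Iteration 2:
  x1 = (-2 - (-4)·0.269 - (-0.8)·1.199) / (6.8) = 0.005
  x2 = (3 - (-3.9)·0.005 - (-1)·1.199) / (6.9) = 0.611
  x3 = (-12 - (2.5)·0.005 - (-4)·0.611) / (-8.5) = 1.126

(0.005, 0.611, 1.126)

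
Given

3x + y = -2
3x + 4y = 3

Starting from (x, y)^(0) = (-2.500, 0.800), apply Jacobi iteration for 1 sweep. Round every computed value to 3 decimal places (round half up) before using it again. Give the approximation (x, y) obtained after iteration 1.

(-0.933, 2.625)

Iteration 1:
  x = (-2 - (1)·0.800) / (3) = -0.933
  y = (3 - (3)·-2.500) / (4) = 2.625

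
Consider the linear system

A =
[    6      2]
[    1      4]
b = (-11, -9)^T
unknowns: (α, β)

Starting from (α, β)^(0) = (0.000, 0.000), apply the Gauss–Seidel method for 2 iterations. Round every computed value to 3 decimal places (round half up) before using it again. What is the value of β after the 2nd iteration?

Iteration 1:
  α = (-11 - (2)·0.000) / (6) = -1.833
  β = (-9 - (1)·-1.833) / (4) = -1.792
Iteration 2:
  α = (-11 - (2)·-1.792) / (6) = -1.236
  β = (-9 - (1)·-1.236) / (4) = -1.941

-1.941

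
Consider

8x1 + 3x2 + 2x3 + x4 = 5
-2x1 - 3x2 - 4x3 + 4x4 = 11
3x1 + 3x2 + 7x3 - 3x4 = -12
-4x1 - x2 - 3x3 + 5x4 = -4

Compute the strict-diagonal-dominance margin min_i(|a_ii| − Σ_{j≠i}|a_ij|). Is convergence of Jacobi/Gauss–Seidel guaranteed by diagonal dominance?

-7

row 1: |8| − (3+2+1) = 2
row 2: |-3| − (2+4+4) = -7
row 3: |7| − (3+3+3) = -2
row 4: |5| − (4+1+3) = -3
minimum over rows = -7 → not strictly diagonally dominant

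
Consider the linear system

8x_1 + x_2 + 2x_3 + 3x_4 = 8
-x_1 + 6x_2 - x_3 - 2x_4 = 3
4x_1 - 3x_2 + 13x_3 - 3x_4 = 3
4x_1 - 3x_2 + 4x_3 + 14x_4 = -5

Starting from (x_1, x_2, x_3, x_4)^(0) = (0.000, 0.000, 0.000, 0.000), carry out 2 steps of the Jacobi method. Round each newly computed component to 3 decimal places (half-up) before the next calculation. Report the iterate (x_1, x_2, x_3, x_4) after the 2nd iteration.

(1.014, 0.586, -0.044, -0.602)

Iteration 1:
  x_1 = (8 - (1)·0.000 - (2)·0.000 - (3)·0.000) / (8) = 1.000
  x_2 = (3 - (-1)·0.000 - (-1)·0.000 - (-2)·0.000) / (6) = 0.500
  x_3 = (3 - (4)·0.000 - (-3)·0.000 - (-3)·0.000) / (13) = 0.231
  x_4 = (-5 - (4)·0.000 - (-3)·0.000 - (4)·0.000) / (14) = -0.357
Iteration 2:
  x_1 = (8 - (1)·0.500 - (2)·0.231 - (3)·-0.357) / (8) = 1.014
  x_2 = (3 - (-1)·1.000 - (-1)·0.231 - (-2)·-0.357) / (6) = 0.586
  x_3 = (3 - (4)·1.000 - (-3)·0.500 - (-3)·-0.357) / (13) = -0.044
  x_4 = (-5 - (4)·1.000 - (-3)·0.500 - (4)·0.231) / (14) = -0.602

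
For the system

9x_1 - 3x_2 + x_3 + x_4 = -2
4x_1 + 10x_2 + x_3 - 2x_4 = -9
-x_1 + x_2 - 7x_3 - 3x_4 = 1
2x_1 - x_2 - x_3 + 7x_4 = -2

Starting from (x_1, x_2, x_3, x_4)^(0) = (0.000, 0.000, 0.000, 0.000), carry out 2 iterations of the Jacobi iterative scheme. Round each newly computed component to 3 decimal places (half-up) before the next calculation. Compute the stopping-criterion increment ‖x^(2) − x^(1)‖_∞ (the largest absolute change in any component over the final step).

Iteration 1:
  x_1 = (-2 - (-3)·0.000 - (1)·0.000 - (1)·0.000) / (9) = -0.222
  x_2 = (-9 - (4)·0.000 - (1)·0.000 - (-2)·0.000) / (10) = -0.900
  x_3 = (1 - (-1)·0.000 - (1)·0.000 - (-3)·0.000) / (-7) = -0.143
  x_4 = (-2 - (2)·0.000 - (-1)·0.000 - (-1)·0.000) / (7) = -0.286
Iteration 2:
  x_1 = (-2 - (-3)·-0.900 - (1)·-0.143 - (1)·-0.286) / (9) = -0.475
  x_2 = (-9 - (4)·-0.222 - (1)·-0.143 - (-2)·-0.286) / (10) = -0.854
  x_3 = (1 - (-1)·-0.222 - (1)·-0.900 - (-3)·-0.286) / (-7) = -0.117
  x_4 = (-2 - (2)·-0.222 - (-1)·-0.900 - (-1)·-0.143) / (7) = -0.371
Change: (-0.253, 0.046, 0.026, -0.085) → max |·| = 0.253

0.253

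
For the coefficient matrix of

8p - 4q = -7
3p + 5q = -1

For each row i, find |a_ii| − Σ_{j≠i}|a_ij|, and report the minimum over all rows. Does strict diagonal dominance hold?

2

row 1: |8| − (4) = 4
row 2: |5| − (3) = 2
minimum over rows = 2 → strictly diagonally dominant (convergence guaranteed)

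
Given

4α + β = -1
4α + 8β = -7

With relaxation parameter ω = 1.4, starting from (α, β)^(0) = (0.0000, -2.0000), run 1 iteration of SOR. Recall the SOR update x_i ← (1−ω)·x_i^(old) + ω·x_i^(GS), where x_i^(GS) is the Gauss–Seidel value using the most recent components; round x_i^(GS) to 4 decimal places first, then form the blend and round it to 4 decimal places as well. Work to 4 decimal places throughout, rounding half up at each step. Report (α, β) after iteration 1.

Iteration 1:
  α: GS value = (-1 - (1)·-2.0000) / (4) = 0.2500;  α ← (1−ω)·0.0000 + ω·0.2500 = 0.3500
  β: GS value = (-7 - (4)·0.3500) / (8) = -1.0500;  β ← (1−ω)·-2.0000 + ω·-1.0500 = -0.6700

(0.3500, -0.6700)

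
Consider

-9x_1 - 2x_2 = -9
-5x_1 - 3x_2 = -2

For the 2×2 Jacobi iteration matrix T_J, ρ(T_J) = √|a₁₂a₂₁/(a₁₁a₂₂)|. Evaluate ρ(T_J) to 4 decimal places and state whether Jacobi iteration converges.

a₁₂a₂₁/(a₁₁a₂₂) = (-2)·(-5) / ((-9)·(-3)) = 0.370370
ρ = √|0.370370| = √0.370370 = 0.6086
ρ < 1, so Jacobi converges

0.6086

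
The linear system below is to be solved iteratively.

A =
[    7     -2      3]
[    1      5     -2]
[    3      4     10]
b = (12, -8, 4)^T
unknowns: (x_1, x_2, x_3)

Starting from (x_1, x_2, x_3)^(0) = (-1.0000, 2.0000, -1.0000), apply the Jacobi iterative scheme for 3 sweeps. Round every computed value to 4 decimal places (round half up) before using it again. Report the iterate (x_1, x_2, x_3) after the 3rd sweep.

Iteration 1:
  x_1 = (12 - (-2)·2.0000 - (3)·-1.0000) / (7) = 2.7143
  x_2 = (-8 - (1)·-1.0000 - (-2)·-1.0000) / (5) = -1.8000
  x_3 = (4 - (3)·-1.0000 - (4)·2.0000) / (10) = -0.1000
Iteration 2:
  x_1 = (12 - (-2)·-1.8000 - (3)·-0.1000) / (7) = 1.2429
  x_2 = (-8 - (1)·2.7143 - (-2)·-0.1000) / (5) = -2.1829
  x_3 = (4 - (3)·2.7143 - (4)·-1.8000) / (10) = 0.3057
Iteration 3:
  x_1 = (12 - (-2)·-2.1829 - (3)·0.3057) / (7) = 0.9596
  x_2 = (-8 - (1)·1.2429 - (-2)·0.3057) / (5) = -1.7263
  x_3 = (4 - (3)·1.2429 - (4)·-2.1829) / (10) = 0.9003

(0.9596, -1.7263, 0.9003)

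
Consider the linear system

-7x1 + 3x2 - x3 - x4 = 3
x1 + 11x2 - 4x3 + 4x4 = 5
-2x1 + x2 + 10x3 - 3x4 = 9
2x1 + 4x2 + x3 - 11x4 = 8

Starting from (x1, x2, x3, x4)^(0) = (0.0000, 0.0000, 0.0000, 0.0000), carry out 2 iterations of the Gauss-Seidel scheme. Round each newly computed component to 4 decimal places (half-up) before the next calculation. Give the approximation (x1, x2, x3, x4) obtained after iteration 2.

(-0.2469, 0.9574, 0.5880, -0.3706)

Iteration 1:
  x1 = (3 - (3)·0.0000 - (-1)·0.0000 - (-1)·0.0000) / (-7) = -0.4286
  x2 = (5 - (1)·-0.4286 - (-4)·0.0000 - (4)·0.0000) / (11) = 0.4935
  x3 = (9 - (-2)·-0.4286 - (1)·0.4935 - (-3)·0.0000) / (10) = 0.7649
  x4 = (8 - (2)·-0.4286 - (4)·0.4935 - (1)·0.7649) / (-11) = -0.5562
Iteration 2:
  x1 = (3 - (3)·0.4935 - (-1)·0.7649 - (-1)·-0.5562) / (-7) = -0.2469
  x2 = (5 - (1)·-0.2469 - (-4)·0.7649 - (4)·-0.5562) / (11) = 0.9574
  x3 = (9 - (-2)·-0.2469 - (1)·0.9574 - (-3)·-0.5562) / (10) = 0.5880
  x4 = (8 - (2)·-0.2469 - (4)·0.9574 - (1)·0.5880) / (-11) = -0.3706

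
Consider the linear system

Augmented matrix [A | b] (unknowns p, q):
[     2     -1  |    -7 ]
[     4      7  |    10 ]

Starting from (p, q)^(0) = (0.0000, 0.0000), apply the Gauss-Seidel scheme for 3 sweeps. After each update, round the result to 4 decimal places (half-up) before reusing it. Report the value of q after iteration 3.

2.7289

Iteration 1:
  p = (-7 - (-1)·0.0000) / (2) = -3.5000
  q = (10 - (4)·-3.5000) / (7) = 3.4286
Iteration 2:
  p = (-7 - (-1)·3.4286) / (2) = -1.7857
  q = (10 - (4)·-1.7857) / (7) = 2.4490
Iteration 3:
  p = (-7 - (-1)·2.4490) / (2) = -2.2755
  q = (10 - (4)·-2.2755) / (7) = 2.7289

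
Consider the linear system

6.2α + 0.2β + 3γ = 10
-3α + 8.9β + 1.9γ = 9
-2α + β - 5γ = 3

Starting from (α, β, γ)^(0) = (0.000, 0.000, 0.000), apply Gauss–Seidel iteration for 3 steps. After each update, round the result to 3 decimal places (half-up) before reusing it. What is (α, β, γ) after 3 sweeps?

(2.049, 1.921, -1.035)

Iteration 1:
  α = (10 - (0.2)·0.000 - (3)·0.000) / (6.2) = 1.613
  β = (9 - (-3)·1.613 - (1.9)·0.000) / (8.9) = 1.555
  γ = (3 - (-2)·1.613 - (1)·1.555) / (-5) = -0.934
Iteration 2:
  α = (10 - (0.2)·1.555 - (3)·-0.934) / (6.2) = 2.015
  β = (9 - (-3)·2.015 - (1.9)·-0.934) / (8.9) = 1.890
  γ = (3 - (-2)·2.015 - (1)·1.890) / (-5) = -1.028
Iteration 3:
  α = (10 - (0.2)·1.890 - (3)·-1.028) / (6.2) = 2.049
  β = (9 - (-3)·2.049 - (1.9)·-1.028) / (8.9) = 1.921
  γ = (3 - (-2)·2.049 - (1)·1.921) / (-5) = -1.035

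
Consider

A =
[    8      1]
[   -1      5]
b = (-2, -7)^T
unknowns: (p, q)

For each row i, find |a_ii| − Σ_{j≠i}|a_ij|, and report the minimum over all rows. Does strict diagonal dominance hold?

row 1: |8| − (1) = 7
row 2: |5| − (1) = 4
minimum over rows = 4 → strictly diagonally dominant (convergence guaranteed)

4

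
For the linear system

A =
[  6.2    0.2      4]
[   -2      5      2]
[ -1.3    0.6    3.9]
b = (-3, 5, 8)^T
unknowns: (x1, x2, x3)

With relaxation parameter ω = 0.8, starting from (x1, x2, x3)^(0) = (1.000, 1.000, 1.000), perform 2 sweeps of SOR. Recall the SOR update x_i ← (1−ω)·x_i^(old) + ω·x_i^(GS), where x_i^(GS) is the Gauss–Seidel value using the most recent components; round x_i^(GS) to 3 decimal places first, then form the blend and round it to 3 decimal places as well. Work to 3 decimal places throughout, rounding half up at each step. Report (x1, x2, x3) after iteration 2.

Iteration 1:
  x1: GS value = (-3 - (0.2)·1.000 - (4)·1.000) / (6.2) = -1.161;  x1 ← (1−ω)·1.000 + ω·-1.161 = -0.729
  x2: GS value = (5 - (-2)·-0.729 - (2)·1.000) / (5) = 0.308;  x2 ← (1−ω)·1.000 + ω·0.308 = 0.446
  x3: GS value = (8 - (-1.3)·-0.729 - (0.6)·0.446) / (3.9) = 1.740;  x3 ← (1−ω)·1.000 + ω·1.740 = 1.592
Iteration 2:
  x1: GS value = (-3 - (0.2)·0.446 - (4)·1.592) / (6.2) = -1.525;  x1 ← (1−ω)·-0.729 + ω·-1.525 = -1.366
  x2: GS value = (5 - (-2)·-1.366 - (2)·1.592) / (5) = -0.183;  x2 ← (1−ω)·0.446 + ω·-0.183 = -0.057
  x3: GS value = (8 - (-1.3)·-1.366 - (0.6)·-0.057) / (3.9) = 1.605;  x3 ← (1−ω)·1.592 + ω·1.605 = 1.602

(-1.366, -0.057, 1.602)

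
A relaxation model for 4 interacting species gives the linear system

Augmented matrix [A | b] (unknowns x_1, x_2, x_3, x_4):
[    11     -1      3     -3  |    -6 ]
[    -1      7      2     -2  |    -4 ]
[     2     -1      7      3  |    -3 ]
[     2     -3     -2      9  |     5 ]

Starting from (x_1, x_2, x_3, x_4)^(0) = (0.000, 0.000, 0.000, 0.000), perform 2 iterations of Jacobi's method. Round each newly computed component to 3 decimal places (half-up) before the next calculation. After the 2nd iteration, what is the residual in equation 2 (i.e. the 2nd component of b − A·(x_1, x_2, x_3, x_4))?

Iteration 1:
  x_1 = (-6 - (-1)·0.000 - (3)·0.000 - (-3)·0.000) / (11) = -0.545
  x_2 = (-4 - (-1)·0.000 - (2)·0.000 - (-2)·0.000) / (7) = -0.571
  x_3 = (-3 - (2)·0.000 - (-1)·0.000 - (3)·0.000) / (7) = -0.429
  x_4 = (5 - (2)·0.000 - (-3)·0.000 - (-2)·0.000) / (9) = 0.556
Iteration 2:
  x_1 = (-6 - (-1)·-0.571 - (3)·-0.429 - (-3)·0.556) / (11) = -0.329
  x_2 = (-4 - (-1)·-0.545 - (2)·-0.429 - (-2)·0.556) / (7) = -0.368
  x_3 = (-3 - (2)·-0.545 - (-1)·-0.571 - (3)·0.556) / (7) = -0.593
  x_4 = (5 - (2)·-0.545 - (-3)·-0.571 - (-2)·-0.429) / (9) = 0.391
Residual b − A·x = (0.203, 0.215, 0.268, -0.151)

0.215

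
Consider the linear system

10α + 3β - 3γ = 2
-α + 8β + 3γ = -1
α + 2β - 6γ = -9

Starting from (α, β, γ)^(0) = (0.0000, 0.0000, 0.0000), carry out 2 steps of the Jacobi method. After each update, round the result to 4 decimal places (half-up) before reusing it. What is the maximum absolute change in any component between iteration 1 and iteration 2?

0.5375

Iteration 1:
  α = (2 - (3)·0.0000 - (-3)·0.0000) / (10) = 0.2000
  β = (-1 - (-1)·0.0000 - (3)·0.0000) / (8) = -0.1250
  γ = (-9 - (1)·0.0000 - (2)·0.0000) / (-6) = 1.5000
Iteration 2:
  α = (2 - (3)·-0.1250 - (-3)·1.5000) / (10) = 0.6875
  β = (-1 - (-1)·0.2000 - (3)·1.5000) / (8) = -0.6625
  γ = (-9 - (1)·0.2000 - (2)·-0.1250) / (-6) = 1.4917
Change: (0.4875, -0.5375, -0.0083) → max |·| = 0.5375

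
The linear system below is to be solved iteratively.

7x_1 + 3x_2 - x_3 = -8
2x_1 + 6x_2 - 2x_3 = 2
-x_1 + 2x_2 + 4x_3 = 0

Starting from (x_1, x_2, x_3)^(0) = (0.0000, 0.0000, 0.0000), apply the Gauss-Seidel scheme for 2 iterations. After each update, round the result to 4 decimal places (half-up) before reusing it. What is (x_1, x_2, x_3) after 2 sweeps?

(-1.5408, 0.6326, -0.7015)

Iteration 1:
  x_1 = (-8 - (3)·0.0000 - (-1)·0.0000) / (7) = -1.1429
  x_2 = (2 - (2)·-1.1429 - (-2)·0.0000) / (6) = 0.7143
  x_3 = (0 - (-1)·-1.1429 - (2)·0.7143) / (4) = -0.6429
Iteration 2:
  x_1 = (-8 - (3)·0.7143 - (-1)·-0.6429) / (7) = -1.5408
  x_2 = (2 - (2)·-1.5408 - (-2)·-0.6429) / (6) = 0.6326
  x_3 = (0 - (-1)·-1.5408 - (2)·0.6326) / (4) = -0.7015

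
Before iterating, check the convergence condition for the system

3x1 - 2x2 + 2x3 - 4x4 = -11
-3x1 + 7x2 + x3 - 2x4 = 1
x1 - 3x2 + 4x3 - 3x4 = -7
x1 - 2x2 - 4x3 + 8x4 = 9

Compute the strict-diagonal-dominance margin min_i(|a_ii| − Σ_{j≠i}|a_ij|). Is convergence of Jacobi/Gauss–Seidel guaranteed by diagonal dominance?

row 1: |3| − (2+2+4) = -5
row 2: |7| − (3+1+2) = 1
row 3: |4| − (1+3+3) = -3
row 4: |8| − (1+2+4) = 1
minimum over rows = -5 → not strictly diagonally dominant

-5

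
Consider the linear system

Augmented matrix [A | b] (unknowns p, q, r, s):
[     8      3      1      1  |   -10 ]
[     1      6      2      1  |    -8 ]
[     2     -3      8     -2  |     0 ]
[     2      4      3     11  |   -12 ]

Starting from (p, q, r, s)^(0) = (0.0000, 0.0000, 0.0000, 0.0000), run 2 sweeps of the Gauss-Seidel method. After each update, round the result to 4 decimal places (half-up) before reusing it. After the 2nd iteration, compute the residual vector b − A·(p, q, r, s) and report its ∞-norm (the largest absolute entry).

Iteration 1:
  p = (-10 - (3)·0.0000 - (1)·0.0000 - (1)·0.0000) / (8) = -1.2500
  q = (-8 - (1)·-1.2500 - (2)·0.0000 - (1)·0.0000) / (6) = -1.1250
  r = (0 - (2)·-1.2500 - (-3)·-1.1250 - (-2)·0.0000) / (8) = -0.1094
  s = (-12 - (2)·-1.2500 - (4)·-1.1250 - (3)·-0.1094) / (11) = -0.4247
Iteration 2:
  p = (-10 - (3)·-1.1250 - (1)·-0.1094 - (1)·-0.4247) / (8) = -0.7614
  q = (-8 - (1)·-0.7614 - (2)·-0.1094 - (1)·-0.4247) / (6) = -1.0992
  r = (0 - (2)·-0.7614 - (-3)·-1.0992 - (-2)·-0.4247) / (8) = -0.3280
  s = (-12 - (2)·-0.7614 - (4)·-1.0992 - (3)·-0.3280) / (11) = -0.4633
Residual b − A·x = (0.1801, 0.4759, -0.0774, -0.0001); ∞-norm = 0.4759

0.4759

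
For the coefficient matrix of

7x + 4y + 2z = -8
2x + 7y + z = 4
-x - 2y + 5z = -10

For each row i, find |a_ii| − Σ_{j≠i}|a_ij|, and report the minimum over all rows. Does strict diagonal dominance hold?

row 1: |7| − (4+2) = 1
row 2: |7| − (2+1) = 4
row 3: |5| − (1+2) = 2
minimum over rows = 1 → strictly diagonally dominant (convergence guaranteed)

1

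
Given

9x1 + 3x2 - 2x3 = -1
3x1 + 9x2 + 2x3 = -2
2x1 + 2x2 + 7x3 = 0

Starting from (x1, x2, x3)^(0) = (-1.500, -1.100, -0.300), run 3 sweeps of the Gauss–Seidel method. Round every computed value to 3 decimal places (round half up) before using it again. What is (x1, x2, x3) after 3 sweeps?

(-0.025, -0.230, 0.073)

Iteration 1:
  x1 = (-1 - (3)·-1.100 - (-2)·-0.300) / (9) = 0.189
  x2 = (-2 - (3)·0.189 - (2)·-0.300) / (9) = -0.219
  x3 = (0 - (2)·0.189 - (2)·-0.219) / (7) = 0.009
Iteration 2:
  x1 = (-1 - (3)·-0.219 - (-2)·0.009) / (9) = -0.036
  x2 = (-2 - (3)·-0.036 - (2)·0.009) / (9) = -0.212
  x3 = (0 - (2)·-0.036 - (2)·-0.212) / (7) = 0.071
Iteration 3:
  x1 = (-1 - (3)·-0.212 - (-2)·0.071) / (9) = -0.025
  x2 = (-2 - (3)·-0.025 - (2)·0.071) / (9) = -0.230
  x3 = (0 - (2)·-0.025 - (2)·-0.230) / (7) = 0.073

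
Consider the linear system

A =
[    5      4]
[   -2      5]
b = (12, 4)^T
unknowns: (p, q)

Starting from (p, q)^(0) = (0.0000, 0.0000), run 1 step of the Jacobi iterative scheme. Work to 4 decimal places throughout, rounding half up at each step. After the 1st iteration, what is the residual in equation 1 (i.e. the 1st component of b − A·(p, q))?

-3.2000

Iteration 1:
  p = (12 - (4)·0.0000) / (5) = 2.4000
  q = (4 - (-2)·0.0000) / (5) = 0.8000
Residual b − A·x = (-3.2000, 4.8000)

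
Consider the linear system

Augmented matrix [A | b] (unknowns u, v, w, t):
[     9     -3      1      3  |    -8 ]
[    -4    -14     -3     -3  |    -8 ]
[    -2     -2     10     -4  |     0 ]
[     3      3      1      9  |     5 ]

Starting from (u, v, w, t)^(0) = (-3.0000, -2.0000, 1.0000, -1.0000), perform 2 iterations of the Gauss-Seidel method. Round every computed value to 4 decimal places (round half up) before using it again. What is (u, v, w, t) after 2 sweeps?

Iteration 1:
  u = (-8 - (-3)·-2.0000 - (1)·1.0000 - (3)·-1.0000) / (9) = -1.3333
  v = (-8 - (-4)·-1.3333 - (-3)·1.0000 - (-3)·-1.0000) / (-14) = 0.9524
  w = (0 - (-2)·-1.3333 - (-2)·0.9524 - (-4)·-1.0000) / (10) = -0.4762
  t = (5 - (3)·-1.3333 - (3)·0.9524 - (1)·-0.4762) / (9) = 0.7354
Iteration 2:
  u = (-8 - (-3)·0.9524 - (1)·-0.4762 - (3)·0.7354) / (9) = -0.7636
  v = (-8 - (-4)·-0.7636 - (-3)·-0.4762 - (-3)·0.7354) / (-14) = 0.7341
  w = (0 - (-2)·-0.7636 - (-2)·0.7341 - (-4)·0.7354) / (10) = 0.2883
  t = (5 - (3)·-0.7636 - (3)·0.7341 - (1)·0.2883) / (9) = 0.5334

(-0.7636, 0.7341, 0.2883, 0.5334)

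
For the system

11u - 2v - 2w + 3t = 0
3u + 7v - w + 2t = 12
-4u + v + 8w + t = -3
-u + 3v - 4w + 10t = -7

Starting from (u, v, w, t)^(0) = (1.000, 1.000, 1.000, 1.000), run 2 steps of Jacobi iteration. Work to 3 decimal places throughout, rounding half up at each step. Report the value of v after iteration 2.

Iteration 1:
  u = (0 - (-2)·1.000 - (-2)·1.000 - (3)·1.000) / (11) = 0.091
  v = (12 - (3)·1.000 - (-1)·1.000 - (2)·1.000) / (7) = 1.143
  w = (-3 - (-4)·1.000 - (1)·1.000 - (1)·1.000) / (8) = -0.125
  t = (-7 - (-1)·1.000 - (3)·1.000 - (-4)·1.000) / (10) = -0.500
Iteration 2:
  u = (0 - (-2)·1.143 - (-2)·-0.125 - (3)·-0.500) / (11) = 0.321
  v = (12 - (3)·0.091 - (-1)·-0.125 - (2)·-0.500) / (7) = 1.800
  w = (-3 - (-4)·0.091 - (1)·1.143 - (1)·-0.500) / (8) = -0.410
  t = (-7 - (-1)·0.091 - (3)·1.143 - (-4)·-0.125) / (10) = -1.084

1.800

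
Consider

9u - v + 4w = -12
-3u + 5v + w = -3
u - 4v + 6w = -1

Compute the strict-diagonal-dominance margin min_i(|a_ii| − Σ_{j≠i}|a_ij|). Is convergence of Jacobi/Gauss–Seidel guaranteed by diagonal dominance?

1

row 1: |9| − (1+4) = 4
row 2: |5| − (3+1) = 1
row 3: |6| − (1+4) = 1
minimum over rows = 1 → strictly diagonally dominant (convergence guaranteed)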